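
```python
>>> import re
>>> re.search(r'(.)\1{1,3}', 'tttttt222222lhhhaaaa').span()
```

(0, 4)

`\1` has to match the exact text group 1 already captured.
The match spans [0:4] → 'tttt'.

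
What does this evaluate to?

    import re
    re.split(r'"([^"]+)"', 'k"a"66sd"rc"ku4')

With a capturing group present, the delimiter's captured portion is kept in the result list.

['k', 'a', '66sd', 'rc', 'ku4']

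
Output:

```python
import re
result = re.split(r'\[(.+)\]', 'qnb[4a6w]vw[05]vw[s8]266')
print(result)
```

['qnb', '4a6w]vw[05]vw[s8', '266']

With a capturing group present, the delimiter's captured portion is kept in the result list.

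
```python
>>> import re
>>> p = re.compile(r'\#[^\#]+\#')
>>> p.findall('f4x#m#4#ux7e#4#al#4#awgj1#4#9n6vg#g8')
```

Scanning left to right: at [3:6] → '#m#'; at [7:13] → '#ux7e#'; at [14:18] → '#al#'; at [19:26] → '#awgj1#'; at [27:34] → '#9n6vg#'.
`findall` yields the raw match text (5 of them) because the pattern has no groups.

['#m#', '#ux7e#', '#al#', '#awgj1#', '#9n6vg#']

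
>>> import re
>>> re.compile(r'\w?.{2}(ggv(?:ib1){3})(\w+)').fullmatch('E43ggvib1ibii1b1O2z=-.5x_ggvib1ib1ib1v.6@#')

None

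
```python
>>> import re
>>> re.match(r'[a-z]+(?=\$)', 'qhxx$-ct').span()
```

(0, 4)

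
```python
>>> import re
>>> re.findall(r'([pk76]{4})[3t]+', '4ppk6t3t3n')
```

['ppk6']

This matches exactly 4 of one of [pk76] (captured); then one or more of one of [3t].
Walking the string: at [1:9] match 'ppk6t3t3', group 1 = 'ppk6'.
Because there's exactly one group, `findall` drops the full match and keeps group 1 from the one hit.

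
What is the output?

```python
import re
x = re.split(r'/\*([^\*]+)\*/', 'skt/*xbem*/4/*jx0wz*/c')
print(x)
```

`re.split` interleaves the captured-group text with the surrounding fragments.

['skt', 'xbem', '4', 'jx0wz', 'c']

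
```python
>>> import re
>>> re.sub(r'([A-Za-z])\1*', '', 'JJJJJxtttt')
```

`\1` has to match the exact text group 1 already captured.
Each match is replaced by ''.

''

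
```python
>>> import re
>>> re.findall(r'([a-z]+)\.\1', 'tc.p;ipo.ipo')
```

['ipo']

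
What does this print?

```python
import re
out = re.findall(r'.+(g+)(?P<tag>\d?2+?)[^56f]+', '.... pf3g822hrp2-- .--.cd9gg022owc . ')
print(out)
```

[('g', '02')]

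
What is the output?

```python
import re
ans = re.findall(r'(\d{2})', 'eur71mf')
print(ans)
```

`findall` collects group 1 from the one match (1 total).

['71']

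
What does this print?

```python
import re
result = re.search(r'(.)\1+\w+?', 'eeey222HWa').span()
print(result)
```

`\1` has to match the exact text group 1 already captured.
The match spans [0:4] → 'eeey'.

(0, 4)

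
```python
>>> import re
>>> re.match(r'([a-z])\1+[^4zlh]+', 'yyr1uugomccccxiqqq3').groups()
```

('y',)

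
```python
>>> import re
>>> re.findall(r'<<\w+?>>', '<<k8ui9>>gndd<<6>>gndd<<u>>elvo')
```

['<<k8ui9>>', '<<6>>', '<<u>>']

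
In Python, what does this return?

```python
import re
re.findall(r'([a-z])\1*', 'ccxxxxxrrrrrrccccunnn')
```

`\1` has to match the exact text group 1 already captured.
Walking the string: at [0:2] match 'cc', group 1 = 'c'; at [2:7] match 'xxxxx', group 1 = 'x'; at [7:13] match 'rrrrrr', group 1 = 'r'; at [13:17] match 'cccc', group 1 = 'c'; at [17:18] match 'u', group 1 = 'u'; ….
`findall` collects group 1 from each match (6 total).

['c', 'x', 'r', 'c', 'u', 'n']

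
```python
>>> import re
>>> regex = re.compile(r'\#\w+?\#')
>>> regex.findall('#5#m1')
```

['#5#']

Walking the string: at [0:3] → '#5#'.
`findall` yields the raw match text (1 of them) because the pattern has no groups.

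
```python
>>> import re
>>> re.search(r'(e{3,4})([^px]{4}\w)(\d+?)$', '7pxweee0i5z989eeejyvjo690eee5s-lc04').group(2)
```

'5s-lc'

The match spans [25:35] → 'eee5s-lc04'.
Captured: group 1 = 'eee', group 2 = '5s-lc', group 3 = '04'.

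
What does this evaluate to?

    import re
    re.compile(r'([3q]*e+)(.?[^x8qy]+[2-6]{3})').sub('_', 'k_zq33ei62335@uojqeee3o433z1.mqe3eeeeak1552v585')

'k_z_@uoj_z1.m_v585'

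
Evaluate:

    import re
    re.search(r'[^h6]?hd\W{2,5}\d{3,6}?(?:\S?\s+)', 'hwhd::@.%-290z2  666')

This matches optionally any character except [h6]; then the literal 'hd', then 2 to 5 of a non-word character, then 3 to 6 of a digit (lazy); then optionally a non-whitespace character, then one or more of whitespace (non-capturing group).
`re.search` scans for the first position where the pattern succeeds.
Here nothing in the string fits, so the call returns None.

None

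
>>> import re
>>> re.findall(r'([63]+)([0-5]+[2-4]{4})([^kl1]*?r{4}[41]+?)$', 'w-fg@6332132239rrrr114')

[('633', '213223', '9rrrr114')]

Pattern: one or more of one of [63] (captured); then one or more of a character in [0-5], then exactly 4 of a character in [2-4] (captured); then zero or more of any character except [kl1] (lazy), then exactly 4 of a literal 'r', then one or more of one of [41] (lazy) (captured); then anchored at the end.
Matches: at [5:22] match '6332132239rrrr114', groups = ('633', '213223', '9rrrr114').
3 groups means the one result is a tuple of 3 captured strings — 1 here.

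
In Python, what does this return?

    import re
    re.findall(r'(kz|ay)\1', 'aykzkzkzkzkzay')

['kz', 'kz']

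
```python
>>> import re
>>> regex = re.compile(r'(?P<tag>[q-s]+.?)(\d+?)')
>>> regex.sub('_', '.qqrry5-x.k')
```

'._-x.k'

This matches one or more of a character in [q-s], then optionally any character (captured as 'tag'); then one or more of a digit (lazy) (captured).
Matches: at [1:7] → 'qqrry5'.
Each match is replaced by '_'.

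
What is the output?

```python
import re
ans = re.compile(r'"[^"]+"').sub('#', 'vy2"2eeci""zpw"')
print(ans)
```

vy2##

Each match is replaced by '#'.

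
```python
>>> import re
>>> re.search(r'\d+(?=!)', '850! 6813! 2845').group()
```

'850'

Because the assertion is zero-width, the text it checks is not consumed and won't appear in the result.
`re.search` scans for the first position where the pattern succeeds.
The match spans [0:3] → '850'.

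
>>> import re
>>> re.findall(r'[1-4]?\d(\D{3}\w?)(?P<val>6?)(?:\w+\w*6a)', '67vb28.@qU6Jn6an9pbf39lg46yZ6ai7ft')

[('.@qU', '6')]

The pattern matches optionally a character in [1-4], then a digit; then exactly 3 of a non-digit, then optionally a word character (captured); then optionally a literal '6' (captured as 'val'); then one or more of a word character, then zero or more of a word character, then the literal '6a' (non-capturing group).
Walking the string: at [4:30] match '28.@qU6Jn6an9pbf39lg46yZ6a', groups = ('.@qU', '6').
Multiple groups make `findall` return tuples — one 2-tuple for the one match.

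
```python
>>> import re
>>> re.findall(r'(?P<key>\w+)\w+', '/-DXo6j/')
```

The pattern matches one or more of a word character (captured as 'key'); then one or more of a word character.
With a single group, `findall` returns only what that group captured — 1 item.

['DXo6']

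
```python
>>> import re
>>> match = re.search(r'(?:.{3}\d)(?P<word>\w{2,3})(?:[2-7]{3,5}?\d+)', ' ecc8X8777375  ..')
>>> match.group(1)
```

The pattern matches exactly 3 of any character, then a digit (non-capturing group); then 2 to 3 of a word character (captured as 'word'); then 3 to 5 of a character in [2-7] (lazy), then one or more of a digit (non-capturing group).
`search` walks the string left to right and returns the first match it finds.
The match spans [1:13] → 'ecc8X8777375'.
Captured: group 1 = 'X87'.

'X87'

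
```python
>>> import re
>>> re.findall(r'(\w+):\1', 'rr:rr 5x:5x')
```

['rr', '5x']

`\1` is not a pattern — it's the concrete string captured by group 1, re-applied verbatim.
Matches: at [0:5] match 'rr:rr', group 1 = 'rr'; at [6:11] match '5x:5x', group 1 = '5x'.
One capturing group, so `findall` returns just the captured substring from each match — 2 in all.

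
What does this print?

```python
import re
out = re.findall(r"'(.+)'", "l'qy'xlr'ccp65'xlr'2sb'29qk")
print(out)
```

One capturing group, so `findall` returns just the captured substring from the one match — 1 in all.

["qy'xlr'ccp65'xlr'2sb"]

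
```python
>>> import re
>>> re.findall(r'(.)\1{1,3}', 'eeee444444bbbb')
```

`\1` is not a pattern — it's the concrete string captured by group 1, re-applied verbatim.
Because there's exactly one group, `findall` drops the full match and keeps group 1 from each hit.

['e', '4', '4', 'b']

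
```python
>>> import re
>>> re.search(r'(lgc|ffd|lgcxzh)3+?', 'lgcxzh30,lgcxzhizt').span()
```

(0, 7)

`re.search` tries every starting position until one works.
The match spans [0:7] → 'lgcxzh3'.
Captured: group 1 = 'lgcxzh'.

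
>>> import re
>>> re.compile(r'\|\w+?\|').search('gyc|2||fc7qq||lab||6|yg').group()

'|2|'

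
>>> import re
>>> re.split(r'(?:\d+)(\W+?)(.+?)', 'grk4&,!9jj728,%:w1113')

This matches one or more of a digit (non-capturing group); then one or more of a non-word character (lazy) (captured); then one or more of any character (lazy) (captured).
Matches to split on: at [3:6] → '4&,'; at [10:15] → '728,%'.
With a capturing group present, the delimiter's captured portion is kept in the result list.

['grk', '&', ',', '!9jj', ',', '%', ':w1113']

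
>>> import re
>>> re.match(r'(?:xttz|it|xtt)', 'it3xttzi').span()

With `match`, the pattern is implicitly anchored at the beginning.
The match spans [0:2] → 'it'.

(0, 2)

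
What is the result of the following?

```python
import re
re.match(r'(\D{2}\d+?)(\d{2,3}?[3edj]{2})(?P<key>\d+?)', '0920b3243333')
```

None

The pattern matches exactly 2 of a non-digit, then one or more of a digit (lazy) (captured); then 2 to 3 of a digit (lazy), then exactly 2 of one of [3edj] (captured); then one or more of a digit (lazy) (captured as 'key').
`re.match` only tries the pattern at the start of the string.
Here the string doesn't start with a match, so the call returns None.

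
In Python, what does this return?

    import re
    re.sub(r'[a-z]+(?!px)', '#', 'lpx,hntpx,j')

'#,#,#'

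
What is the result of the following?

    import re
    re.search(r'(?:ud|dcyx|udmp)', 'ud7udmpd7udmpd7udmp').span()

(0, 2)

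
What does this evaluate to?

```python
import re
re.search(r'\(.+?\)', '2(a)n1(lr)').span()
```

(1, 4)

The `?` after the quantifier makes it lazy — it takes as little as possible before letting the rest of the pattern try.
`search` walks the string left to right and returns the first match it finds.
The match spans [1:4] → '(a)'.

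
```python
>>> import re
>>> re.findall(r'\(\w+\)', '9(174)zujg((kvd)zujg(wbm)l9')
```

['(174)', '(kvd)', '(wbm)']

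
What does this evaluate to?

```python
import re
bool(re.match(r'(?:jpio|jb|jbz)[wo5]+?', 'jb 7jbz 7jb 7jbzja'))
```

False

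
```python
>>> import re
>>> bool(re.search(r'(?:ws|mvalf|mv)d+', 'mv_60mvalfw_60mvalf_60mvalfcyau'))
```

Unlike `match`, `search` isn't anchored — it looks for the pattern anywhere in the string.
Here the pattern never matches, so the call returns None, and `bool(None)` is False.

False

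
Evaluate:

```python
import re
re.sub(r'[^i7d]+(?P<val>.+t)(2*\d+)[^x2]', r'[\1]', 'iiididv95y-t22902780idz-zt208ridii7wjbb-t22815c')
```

`\1` in the replacement pulls in group 1's text for each match.

'iiidid[780idz-zt208ridii7wjbb-t]'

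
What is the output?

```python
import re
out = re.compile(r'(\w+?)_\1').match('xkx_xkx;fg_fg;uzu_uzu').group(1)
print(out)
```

xkx

The match spans [0:7] → 'xkx_xkx'.
Captured: group 1 = 'xkx'.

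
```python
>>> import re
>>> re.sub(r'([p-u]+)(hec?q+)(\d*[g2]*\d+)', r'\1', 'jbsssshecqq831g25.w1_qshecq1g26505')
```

'jbssss.w1_qs'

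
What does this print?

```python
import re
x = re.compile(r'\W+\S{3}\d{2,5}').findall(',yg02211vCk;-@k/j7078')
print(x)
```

This matches one or more of a non-word character; then exactly 3 of a non-whitespace character, then 2 to 5 of a digit.
Matches: at [0:8] → ',yg02211'; at [11:21] → ';-@k/j7078'.
Since nothing is captured, `findall` lists the 2 matched substrings directly.

[',yg02211', ';-@k/j7078']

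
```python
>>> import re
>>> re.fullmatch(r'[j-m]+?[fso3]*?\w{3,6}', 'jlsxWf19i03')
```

The pattern matches one or more of a character in [j-m] (lazy); then zero or more of one of [fso3] (lazy), then 3 to 6 of a word character.
For `fullmatch`, every character of the input must be accounted for by the pattern.
Here there's no way to consume every character, so the call returns None.

None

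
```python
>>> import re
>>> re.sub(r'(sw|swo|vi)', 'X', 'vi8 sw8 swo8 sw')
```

'X8 X8 Xo8 X'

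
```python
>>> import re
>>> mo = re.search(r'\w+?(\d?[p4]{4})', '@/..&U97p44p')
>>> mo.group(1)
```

The match spans [5:12] → 'U97p44p'.
Captured: group 1 = '7p44p'.

'7p44p'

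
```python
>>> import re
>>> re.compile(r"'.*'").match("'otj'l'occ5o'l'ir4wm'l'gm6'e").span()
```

(0, 27)

`re.match` only tries the pattern at the start of the string.
The match spans [0:27] → "'otj'l'occ5o'l'ir4wm'l'gm6'".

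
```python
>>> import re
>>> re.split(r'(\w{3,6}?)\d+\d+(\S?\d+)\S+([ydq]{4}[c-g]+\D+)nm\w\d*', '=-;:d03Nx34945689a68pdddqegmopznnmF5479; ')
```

['=-;:', 'd03Nx', 'a68', 'dddqegmopzn', '; ']

Lazy quantifiers expand one character at a time until the remainder of the pattern can match.
`re.split` interleaves the captured-group text with the surrounding fragments.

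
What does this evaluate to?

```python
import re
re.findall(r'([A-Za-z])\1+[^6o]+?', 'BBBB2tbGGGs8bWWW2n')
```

The backreference `\1` re-matches whatever the first group consumed, character for character.
Matches: at [0:5] match 'BBBB2', group 1 = 'B'; at [7:11] match 'GGGs', group 1 = 'G'; at [13:17] match 'WWW2', group 1 = 'W'.
`findall` collects group 1 from each match (3 total).

['B', 'G', 'W']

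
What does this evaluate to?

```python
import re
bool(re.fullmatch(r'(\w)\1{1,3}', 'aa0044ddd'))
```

The backreference `\1` re-matches whatever the first group consumed, character for character.
For `fullmatch`, every character of the input must be accounted for by the pattern.
Here the string isn't matched end-to-end, so the call returns None, and `bool(None)` is False.

False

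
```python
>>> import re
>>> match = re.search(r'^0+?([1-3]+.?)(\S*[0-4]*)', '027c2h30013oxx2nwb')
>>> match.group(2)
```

'c2h30013oxx2nwb'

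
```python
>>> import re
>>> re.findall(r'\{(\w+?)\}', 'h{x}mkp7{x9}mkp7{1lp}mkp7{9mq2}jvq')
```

['x', 'x9', '1lp', '9mq2']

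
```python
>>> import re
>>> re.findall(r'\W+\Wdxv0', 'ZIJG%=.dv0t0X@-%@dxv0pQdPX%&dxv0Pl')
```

Pattern: one or more of a non-word character; then a non-word character, then the literal 'dx', then the literal 'v0'.
Scanning left to right: at [13:21] → '@-%@dxv0'; at [26:32] → '%&dxv0'.
No capturing groups, so `findall` returns the 2 full match strings.

['@-%@dxv0', '%&dxv0']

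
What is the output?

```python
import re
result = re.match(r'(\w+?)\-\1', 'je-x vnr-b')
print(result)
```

With `match`, the pattern is implicitly anchored at the beginning.
Here the pattern fails at index 0, so the call returns None.

None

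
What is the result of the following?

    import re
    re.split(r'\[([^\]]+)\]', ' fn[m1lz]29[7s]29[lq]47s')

[' fn', 'm1lz', '29', '7s', '29', 'lq', '47s']

Because the pattern has a capturing group, `split` also inserts each captured text between the pieces.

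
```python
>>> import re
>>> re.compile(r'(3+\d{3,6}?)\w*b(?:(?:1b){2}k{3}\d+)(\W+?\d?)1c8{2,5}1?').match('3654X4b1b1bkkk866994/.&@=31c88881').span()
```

`re.match` only tries the pattern at the start of the string.
The match spans [0:33] → '3654X4b1b1bkkk866994/.&@=31c88881'.

(0, 33)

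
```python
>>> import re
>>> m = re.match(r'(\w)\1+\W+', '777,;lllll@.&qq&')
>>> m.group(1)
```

'7'

The match spans [0:5] → '777,;'.
Captured: group 1 = '7'.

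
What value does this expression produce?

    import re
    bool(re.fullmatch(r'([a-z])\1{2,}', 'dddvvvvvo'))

False

`re.fullmatch` requires the pattern to consume the entire string.
Here there's no way to consume every character, so the call returns None, and `bool(None)` is False.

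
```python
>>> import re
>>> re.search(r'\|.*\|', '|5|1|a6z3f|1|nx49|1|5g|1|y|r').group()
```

'|5|1|a6z3f|1|nx49|1|5g|1|y|'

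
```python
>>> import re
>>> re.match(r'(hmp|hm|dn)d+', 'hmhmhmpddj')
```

None

`re.match` won't scan ahead — the pattern has to work from the very first character.
Here the pattern fails at index 0, so the call returns None.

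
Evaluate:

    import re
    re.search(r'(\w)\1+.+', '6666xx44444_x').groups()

('6',)

The match spans [0:13] → '6666xx44444_x'.
Captured: group 1 = '6'.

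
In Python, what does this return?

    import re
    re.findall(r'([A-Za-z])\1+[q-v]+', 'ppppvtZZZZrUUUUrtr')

['p', 'Z', 'U']

The backreference `\1` re-matches whatever the first group consumed, character for character.
`findall` collects group 1 from each match (3 total).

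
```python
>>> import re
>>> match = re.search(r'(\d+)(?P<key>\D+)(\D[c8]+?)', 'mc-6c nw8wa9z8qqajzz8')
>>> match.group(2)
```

'c n'

The pattern matches one or more of a digit (captured); then one or more of a non-digit (captured as 'key'); then a non-digit, then one or more of one of [c8] (lazy) (captured).
`re.search` scans for the first position where the pattern succeeds.
The match spans [3:9] → '6c nw8'.
Captured: group 1 = '6', group 2 = 'c n', group 3 = 'w8'.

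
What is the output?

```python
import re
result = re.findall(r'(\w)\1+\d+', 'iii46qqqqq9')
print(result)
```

`\1` has to match the exact text group 1 already captured.
Walking the string: at [0:5] match 'iii46', group 1 = 'i'; at [5:11] match 'qqqqq9', group 1 = 'q'.
With a single group, `findall` returns only what that group captured — 2 items.

['i', 'q']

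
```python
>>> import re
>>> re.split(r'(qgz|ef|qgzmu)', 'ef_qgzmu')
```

['', 'ef', '_', 'qgz', 'mu']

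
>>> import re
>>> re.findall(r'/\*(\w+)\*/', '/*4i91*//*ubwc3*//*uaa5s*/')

['4i91', 'ubwc3', 'uaa5s']

`findall` collects group 1 from each match (3 total).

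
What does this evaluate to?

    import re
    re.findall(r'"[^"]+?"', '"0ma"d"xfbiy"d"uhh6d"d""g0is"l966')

['"0ma"', '"xfbiy"', '"uhh6d"', '"g0is"']

Scanning left to right: at [0:5] → '"0ma"'; at [6:13] → '"xfbiy"'; at [14:21] → '"uhh6d"'; at [23:29] → '"g0is"'.
`findall` yields the raw match text (4 of them) because the pattern has no groups.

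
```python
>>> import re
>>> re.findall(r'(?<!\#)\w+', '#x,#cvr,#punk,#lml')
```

['vr', 'unk', 'ml']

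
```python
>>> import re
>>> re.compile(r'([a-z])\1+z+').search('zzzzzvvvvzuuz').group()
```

'zzzzz'

After group 1 captures some text, `\1` only succeeds where that same text appears again.
The match spans [0:5] → 'zzzzz'.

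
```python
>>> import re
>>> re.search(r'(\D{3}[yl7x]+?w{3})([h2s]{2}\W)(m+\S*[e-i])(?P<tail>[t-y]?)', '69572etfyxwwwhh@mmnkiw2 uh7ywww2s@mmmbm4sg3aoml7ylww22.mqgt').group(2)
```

'hh@'

This matches exactly 3 of a non-digit, then one or more of one of [yl7x] (lazy), then exactly 3 of the literal 'w' (captured); then exactly 2 of one of [h2s], then a non-word character (captured); then one or more of a literal 'm', then zero or more of a non-whitespace character, then a character in [e-i] (captured); then optionally a character in [t-y] (captured as 'tail').
`re.search` tries every starting position until one works.
The match spans [5:22] → 'etfyxwwwhh@mmnkiw'.
Captured: group 1 = 'etfyxwww', group 2 = 'hh@', group 3 = 'mmnki', group 4 = 'w'.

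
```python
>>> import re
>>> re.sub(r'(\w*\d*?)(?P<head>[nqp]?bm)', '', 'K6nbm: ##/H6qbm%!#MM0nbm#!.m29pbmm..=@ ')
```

': ##/%!##!.m..=@ '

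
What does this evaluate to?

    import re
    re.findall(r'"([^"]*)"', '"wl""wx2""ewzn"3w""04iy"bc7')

['wl', 'wx2', 'ewzn', '']

Scanning left to right: at [0:4] match '"wl"', group 1 = 'wl'; at [4:9] match '"wx2"', group 1 = 'wx2'; at [9:15] match '"ewzn"', group 1 = 'ewzn'; at [17:19] match '""', group 1 = ''.
Because there's exactly one group, `findall` drops the full match and keeps group 1 from each hit.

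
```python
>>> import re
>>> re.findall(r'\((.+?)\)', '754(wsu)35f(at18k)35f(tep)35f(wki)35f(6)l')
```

A `+?`/`*?`/`{m,n}?` starts at its minimum and grows only as far as needed for what follows to match.
Because there's exactly one group, `findall` drops the full match and keeps group 1 from each hit.

['wsu', 'at18k', 'tep', 'wki', '6']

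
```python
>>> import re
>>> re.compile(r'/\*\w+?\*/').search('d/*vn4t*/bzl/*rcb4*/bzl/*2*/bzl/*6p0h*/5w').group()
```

The match spans [1:9] → '/*vn4t*/'.

'/*vn4t*/'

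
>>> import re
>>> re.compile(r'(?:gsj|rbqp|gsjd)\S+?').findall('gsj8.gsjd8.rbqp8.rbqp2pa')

['gsj8', 'gsjd', 'rbqp8', 'rbqp2']

Alternation tries branches left to right and keeps the first one that lets the overall match succeed at that position.
Since nothing is captured, `findall` lists the 4 matched substrings directly.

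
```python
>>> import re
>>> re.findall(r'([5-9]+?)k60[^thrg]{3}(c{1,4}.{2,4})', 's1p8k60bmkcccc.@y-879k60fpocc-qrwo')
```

[('8', 'cccc.@y-'), ('879', 'cc-qrw')]

The pattern matches one or more of a character in [5-9] (lazy) (captured); then the literal 'k60', then exactly 3 of any character except [thrg]; then 1 to 4 of a literal 'c', then 2 to 4 of any character (captured).
Matches: at [3:18] match '8k60bmkcccc.@y-', groups = ('8', 'cccc.@y-'); at [18:33] match '879k60fpocc-qrw', groups = ('879', 'cc-qrw').
With 2 capturing groups, `findall` returns a 2-tuple per match.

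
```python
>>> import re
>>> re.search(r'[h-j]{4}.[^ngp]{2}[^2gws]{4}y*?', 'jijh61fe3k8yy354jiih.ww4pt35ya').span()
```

(0, 11)

This matches exactly 4 of a character in [h-j], then any character; then exactly 2 of any character except [ngp], then exactly 4 of any character except [2gws]; then zero or more of a literal 'y' (lazy).
A non-greedy quantifier consumes as few characters as it can — just enough that the remainder of the pattern still matches from where it stops; whatever follows it matches normally.
`re.search` tries every starting position until one works.
The match spans [0:11] → 'jijh61fe3k8'.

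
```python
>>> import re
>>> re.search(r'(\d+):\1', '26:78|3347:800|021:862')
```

None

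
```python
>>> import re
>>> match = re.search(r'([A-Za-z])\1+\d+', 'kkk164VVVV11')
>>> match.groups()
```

`\1` has to match the exact text group 1 already captured.
`re.search` tries every starting position until one works.
The match spans [0:6] → 'kkk164'.
Captured: group 1 = 'k'.

('k',)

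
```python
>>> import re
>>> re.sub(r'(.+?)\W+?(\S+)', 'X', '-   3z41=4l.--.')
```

'X'

This matches one or more of any character (lazy) (captured); then one or more of a non-word character (lazy); then one or more of a non-whitespace character (captured).
Matches: at [0:15] → '-   3z41=4l.--.'.
`sub` substitutes 'X' at each match site.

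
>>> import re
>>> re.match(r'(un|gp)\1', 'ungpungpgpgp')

`\1` is not a pattern — it's the concrete string captured by group 1, re-applied verbatim.
`re.match` only tries the pattern at the start of the string.
Here the pattern fails at index 0, so the call returns None.

None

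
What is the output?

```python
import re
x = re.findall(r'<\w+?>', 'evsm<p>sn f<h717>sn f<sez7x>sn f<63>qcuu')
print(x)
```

Walking the string: at [4:7] → '<p>'; at [11:17] → '<h717>'; at [21:28] → '<sez7x>'; at [32:36] → '<63>'.
With no groups in the pattern, `findall` gives back each whole match — 4 here.

['<p>', '<h717>', '<sez7x>', '<63>']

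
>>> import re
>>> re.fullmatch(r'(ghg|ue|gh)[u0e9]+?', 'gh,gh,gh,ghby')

None

`re.fullmatch` is like wrapping the pattern in `^…$` (in single-line mode).
Here there's no way to consume every character, so the call returns None.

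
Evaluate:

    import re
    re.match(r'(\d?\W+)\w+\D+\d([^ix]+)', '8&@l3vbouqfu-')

None

The pattern matches optionally a digit, then one or more of a non-word character (captured); then one or more of a word character; then one or more of a non-digit, then a digit; then one or more of any character except [ix] (captured).
`re.match` only tries the pattern at the start of the string.
Here position 0 doesn't satisfy it, so the call returns None.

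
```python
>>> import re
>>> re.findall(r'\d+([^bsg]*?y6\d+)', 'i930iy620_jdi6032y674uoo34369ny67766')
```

['iy620', 'y674', 'ny67766']

The pattern matches one or more of a digit; then zero or more of any character except [bsg] (lazy), then the literal 'y6', then one or more of a digit (captured).
Because the quantifier is non-greedy, it stops expanding at the earliest point where the rest of the pattern can succeed.
Matches: at [1:9] match '930iy620', group 1 = 'iy620'; at [13:21] match '6032y674', group 1 = 'y674'; at [24:36] match '34369ny67766', group 1 = 'ny67766'.
One capturing group, so `findall` returns just the captured substring from each match — 3 in all.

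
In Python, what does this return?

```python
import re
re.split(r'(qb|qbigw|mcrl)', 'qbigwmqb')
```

['', 'qb', 'igwm', 'qb', '']

Alternation tries branches left to right and keeps the first one that lets the overall match succeed at that position.
Matches to split on: at [0:2] → 'qb'; at [6:8] → 'qb'.
`re.split` interleaves the captured-group text with the surrounding fragments.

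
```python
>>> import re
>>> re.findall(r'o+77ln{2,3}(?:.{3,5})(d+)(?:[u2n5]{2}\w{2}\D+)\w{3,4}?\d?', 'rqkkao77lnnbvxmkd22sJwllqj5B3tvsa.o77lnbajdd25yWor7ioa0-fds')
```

['d']

The pattern matches one or more of a literal 'o', then the literal '77l', then 2 to 3 of the literal 'n'; then 3 to 5 of any character (non-capturing group); then one or more of a literal 'd' (captured); then exactly 2 of one of [u2n5], then exactly 2 of a word character, then one or more of a non-digit (non-capturing group); then 3 to 4 of a word character (lazy), then optionally a digit.
Scanning left to right: at [5:29] match 'o77lnnbvxmkd22sJwllqj5B3', group 1 = 'd'.
One capturing group, so `findall` returns just the captured substring from the one match — 1 in all.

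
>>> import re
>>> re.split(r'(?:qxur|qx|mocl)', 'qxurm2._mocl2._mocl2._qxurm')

['', 'm2._', '2._', '2._', 'm']

Branches in `(...|...)` are attempted left-to-right; the first branch that allows the whole pattern to succeed is taken.
The string is cut at each match, leaving 5 pieces.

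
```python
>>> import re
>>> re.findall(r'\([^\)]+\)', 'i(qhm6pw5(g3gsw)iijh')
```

['(qhm6pw5(g3gsw)']

No capturing groups, so `findall` returns the 1 full match string.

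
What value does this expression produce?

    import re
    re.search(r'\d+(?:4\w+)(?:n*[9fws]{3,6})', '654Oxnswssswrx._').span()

(0, 12)

Pattern: one or more of a digit; then the literal '4', then one or more of a word character (non-capturing group); then zero or more of the literal 'n', then 3 to 6 of one of [9fws] (non-capturing group).
`search` walks the string left to right and returns the first match it finds.
The match spans [0:12] → '654Oxnswsssw'.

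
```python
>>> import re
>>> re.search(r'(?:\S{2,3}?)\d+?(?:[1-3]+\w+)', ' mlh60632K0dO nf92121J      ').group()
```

'mlh60632K0dO'

Pattern: 2 to 3 of a non-whitespace character (lazy) (non-capturing group); then one or more of a digit (lazy); then one or more of a character in [1-3], then one or more of a word character (non-capturing group).
`re.search` scans for the first position where the pattern succeeds.
The match spans [1:13] → 'mlh60632K0dO'.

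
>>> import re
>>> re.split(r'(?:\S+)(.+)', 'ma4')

['', '4', '']

`re.split` interleaves the captured-group text with the surrounding fragments.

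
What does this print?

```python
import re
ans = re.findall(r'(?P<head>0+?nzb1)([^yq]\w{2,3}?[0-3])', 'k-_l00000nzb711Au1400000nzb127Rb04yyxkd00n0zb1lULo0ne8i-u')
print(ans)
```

This matches one or more of a literal '0' (lazy), then the literal 'n', then the literal 'zb1' (captured as 'head'); then any character except [yq], then 2 to 3 of a word character (lazy), then a character in [0-3] (captured).
`findall` packs the 2 group values into a tuple for every match.

[('00000nzb1', '27Rb0')]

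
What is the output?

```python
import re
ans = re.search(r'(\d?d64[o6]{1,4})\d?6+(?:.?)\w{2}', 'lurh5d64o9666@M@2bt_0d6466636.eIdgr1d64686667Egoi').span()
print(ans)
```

(4, 13)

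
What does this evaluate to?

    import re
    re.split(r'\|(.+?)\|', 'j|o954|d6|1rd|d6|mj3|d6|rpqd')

['j', 'o954', 'd6', '1rd', 'd6', 'mj3', 'd6|rpqd']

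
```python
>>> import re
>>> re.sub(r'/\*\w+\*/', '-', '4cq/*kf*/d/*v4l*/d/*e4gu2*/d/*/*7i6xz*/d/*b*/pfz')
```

'4cq-d-d-d/*-d-pfz'

Each match is replaced by '-'.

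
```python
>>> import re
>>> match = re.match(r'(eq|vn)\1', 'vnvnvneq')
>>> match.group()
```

'vnvn'

`re.match` only tries the pattern at the start of the string.
The match spans [0:4] → 'vnvn'.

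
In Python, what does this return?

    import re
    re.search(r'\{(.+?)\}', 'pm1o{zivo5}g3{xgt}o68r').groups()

('zivo5',)

Unlike `match`, `search` isn't anchored — it looks for the pattern anywhere in the string.
The match spans [4:11] → '{zivo5}'.
Captured: group 1 = 'zivo5'.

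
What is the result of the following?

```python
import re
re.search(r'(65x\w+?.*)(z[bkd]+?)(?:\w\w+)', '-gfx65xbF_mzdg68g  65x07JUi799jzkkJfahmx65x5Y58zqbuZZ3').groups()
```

('65xbF_mzdg68g  65x07JUi799j', 'zk')

Pattern: the literal '65x', then one or more of a word character (lazy), then zero or more of any character (captured); then a literal 'z', then one or more of one of [bkd] (lazy) (captured); then a word character, then one or more of a word character (non-capturing group).
`search` walks the string left to right and returns the first match it finds.
The match spans [4:54] → '65xbF_mzdg68g  65x07JUi799jzkkJfahmx65x5Y58zqbuZZ3'.
Captured: group 1 = '65xbF_mzdg68g  65x07JUi799j', group 2 = 'zk'.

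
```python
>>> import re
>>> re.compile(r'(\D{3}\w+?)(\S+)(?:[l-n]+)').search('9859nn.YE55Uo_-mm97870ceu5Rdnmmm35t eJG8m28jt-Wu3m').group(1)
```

'nn.Y'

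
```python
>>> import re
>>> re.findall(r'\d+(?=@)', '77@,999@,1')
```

The lookaround is zero-width — it requires the adjacent text to match without consuming it, so the asserted text isn't part of the match.
Matches: at [0:2] → '77'; at [4:7] → '999'.
With no groups in the pattern, `findall` gives back each whole match — 2 here.

['77', '999']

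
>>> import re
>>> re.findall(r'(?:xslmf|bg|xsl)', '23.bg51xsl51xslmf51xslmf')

Alternation isn't longest-match — the leftmost alternative that fits at this position is chosen.
Walking the string: at [3:5] → 'bg'; at [7:10] → 'xsl'; at [12:17] → 'xslmf'; at [19:24] → 'xslmf'.
No capturing groups, so `findall` returns the 4 full match strings.

['bg', 'xsl', 'xslmf', 'xslmf']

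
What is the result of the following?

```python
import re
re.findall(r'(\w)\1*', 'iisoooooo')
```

`\1` has to match the exact text group 1 already captured.
One capturing group, so `findall` returns just the captured substring from each match — 3 in all.

['i', 's', 'o']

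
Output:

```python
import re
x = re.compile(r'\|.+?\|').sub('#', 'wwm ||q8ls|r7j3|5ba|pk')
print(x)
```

wwm #r7j3#pk

Lazy quantifiers expand one character at a time until the remainder of the pattern can match.
Matches: at [4:11] → '||q8ls|'; at [15:20] → '|5ba|'.
`sub` substitutes '#' at each match site.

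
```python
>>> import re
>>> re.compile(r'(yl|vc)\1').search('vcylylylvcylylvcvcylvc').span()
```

After group 1 captures some text, `\1` only succeeds where that same text appears again.
Unlike `match`, `search` isn't anchored — it looks for the pattern anywhere in the string.
The match spans [2:6] → 'ylyl'.
Captured: group 1 = 'yl'.

(2, 6)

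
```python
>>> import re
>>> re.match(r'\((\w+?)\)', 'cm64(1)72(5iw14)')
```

`re.match` only tries the pattern at the start of the string.
Here position 0 doesn't satisfy it, so the call returns None.

None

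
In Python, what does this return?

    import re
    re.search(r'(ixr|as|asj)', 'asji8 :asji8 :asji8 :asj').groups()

('as',)

The match spans [0:2] → 'as'.
Captured: group 1 = 'as'.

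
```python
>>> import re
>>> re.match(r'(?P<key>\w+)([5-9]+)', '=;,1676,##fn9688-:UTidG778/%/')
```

None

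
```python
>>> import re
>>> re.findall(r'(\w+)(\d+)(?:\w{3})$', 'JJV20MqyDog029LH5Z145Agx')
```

The pattern matches one or more of a word character (captured); then one or more of a digit (captured); then exactly 3 of a word character (non-capturing group); then anchored at the end.
2 groups means the one result is a tuple of 2 captured strings — 1 here.

[('JJV20MqyDog029LH5Z14', '5')]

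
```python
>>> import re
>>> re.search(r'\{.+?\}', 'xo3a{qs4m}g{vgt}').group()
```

Because the quantifier is non-greedy, it stops expanding at the earliest point where the rest of the pattern can succeed.
`re.search` scans for the first position where the pattern succeeds.
The match spans [4:10] → '{qs4m}'.

'{qs4m}'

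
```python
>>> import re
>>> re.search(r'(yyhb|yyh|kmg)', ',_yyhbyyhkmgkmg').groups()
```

('yyhb',)

`|` is ordered: at each position the engine commits to the first alternative that works.
Unlike `match`, `search` isn't anchored — it looks for the pattern anywhere in the string.
The match spans [2:6] → 'yyhb'.
Captured: group 1 = 'yyhb'.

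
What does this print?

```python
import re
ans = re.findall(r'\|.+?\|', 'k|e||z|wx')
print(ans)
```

Since nothing is captured, `findall` lists the 2 matched substrings directly.

['|e|', '|z|']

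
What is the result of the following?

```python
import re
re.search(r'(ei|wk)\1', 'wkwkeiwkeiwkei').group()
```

'wkwk'

A backreference is literal: `\1` must see the identical characters the first group matched.
`re.search` scans for the first position where the pattern succeeds.
The match spans [0:4] → 'wkwk'.
Captured: group 1 = 'wk'.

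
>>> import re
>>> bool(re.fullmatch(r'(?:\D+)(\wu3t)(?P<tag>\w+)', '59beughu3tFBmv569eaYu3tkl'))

This matches one or more of a non-digit (non-capturing group); then a word character, then the literal 'u3t' (captured); then one or more of a word character (captured as 'tag').
`re.fullmatch` is like wrapping the pattern in `^…$` (in single-line mode).
Here the string isn't matched end-to-end, so the call returns None, and `bool(None)` is False.

False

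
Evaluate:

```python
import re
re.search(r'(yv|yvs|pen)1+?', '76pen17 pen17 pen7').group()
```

'pen1'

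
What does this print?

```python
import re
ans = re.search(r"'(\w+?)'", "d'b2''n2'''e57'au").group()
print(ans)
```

'b2'

The match spans [1:5] → "'b2'".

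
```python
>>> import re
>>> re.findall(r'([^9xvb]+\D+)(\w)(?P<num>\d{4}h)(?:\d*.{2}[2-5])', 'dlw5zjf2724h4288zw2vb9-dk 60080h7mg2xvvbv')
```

[('dlw5zj', 'f', '2724h'), ('-dk ', '6', '0080h')]

Multiple groups make `findall` return tuples — one 3-tuple for each match.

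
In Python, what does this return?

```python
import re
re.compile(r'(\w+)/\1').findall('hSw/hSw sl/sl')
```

`\1` has to match the exact text group 1 already captured.
Walking the string: at [0:7] match 'hSw/hSw', group 1 = 'hSw'; at [8:13] match 'sl/sl', group 1 = 'sl'.
With a single group, `findall` returns only what that group captured — 2 items.

['hSw', 'sl']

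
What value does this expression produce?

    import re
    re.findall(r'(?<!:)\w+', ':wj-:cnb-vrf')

['j', 'nb', 'vrf']

Because the assertion is negative and zero-width, positions next to the forbidden text are skipped.
Matches: at [2:3] → 'j'; at [6:8] → 'nb'; at [9:12] → 'vrf'.
`findall` yields the raw match text (3 of them) because the pattern has no groups.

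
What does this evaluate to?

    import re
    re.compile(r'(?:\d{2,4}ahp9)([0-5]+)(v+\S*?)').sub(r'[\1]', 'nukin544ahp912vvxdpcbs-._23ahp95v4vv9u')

'nukin[12]xdpcbs-._[5]4vv9u'

This matches 2 to 4 of a digit, then the literal 'ah', then the literal 'p9' (non-capturing group); then one or more of a character in [0-5] (captured); then one or more of the literal 'v', then zero or more of a non-whitespace character (lazy) (captured).
A `+?`/`*?`/`{m,n}?` starts at its minimum and grows only as far as needed for what follows to match.
Matches: at [5:16] → '544ahp912vv'; at [25:33] → '23ahp95v'.
The replacement refers to a captured group, so each match is rewritten using its own captured text.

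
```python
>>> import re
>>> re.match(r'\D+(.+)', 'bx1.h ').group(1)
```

'1.h '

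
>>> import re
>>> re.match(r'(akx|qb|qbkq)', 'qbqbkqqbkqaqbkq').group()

'qb'

`re.match` only tries the pattern at the start of the string.
The match spans [0:2] → 'qb'.
Captured: group 1 = 'qb'.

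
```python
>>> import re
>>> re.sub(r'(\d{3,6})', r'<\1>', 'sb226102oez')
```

The pattern matches 3 to 6 of a digit (captured).
Matches: at [2:8] → '226102'.
Each match is replaced using the text its own group 1 captured.

'sb<226102>oez'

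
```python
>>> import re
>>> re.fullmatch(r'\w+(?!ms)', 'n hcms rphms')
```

None

`re.fullmatch` requires the pattern to consume the entire string.
Here there's no way to consume every character, so the call returns None.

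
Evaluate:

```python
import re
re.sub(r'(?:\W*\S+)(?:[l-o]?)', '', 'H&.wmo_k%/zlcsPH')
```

Pattern: zero or more of a non-word character, then one or more of a non-whitespace character (non-capturing group); then optionally a character in [l-o] (non-capturing group).
Matches: at [0:16] → 'H&.wmo_k%/zlcsPH'.
Every occurrence is swapped for ''.

''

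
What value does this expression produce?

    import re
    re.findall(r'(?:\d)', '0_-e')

`findall` yields the raw match text (1 of them) because the pattern has no groups.

['0']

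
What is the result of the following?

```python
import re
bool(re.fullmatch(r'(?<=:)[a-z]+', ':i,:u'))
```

False

Because the assertion is zero-width, the text it checks is not consumed and won't appear in the result.
`fullmatch` succeeds only if the pattern covers the string from start to end.
Here the string isn't matched end-to-end, so the call returns None, and `bool(None)` is False.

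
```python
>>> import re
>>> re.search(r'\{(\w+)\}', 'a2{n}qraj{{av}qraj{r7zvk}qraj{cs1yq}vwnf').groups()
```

('n',)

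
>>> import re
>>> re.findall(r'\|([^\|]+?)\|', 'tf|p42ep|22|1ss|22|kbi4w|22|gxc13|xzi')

['p42ep', '1ss', 'kbi4w', 'gxc13']

Walking the string: at [2:9] match '|p42ep|', group 1 = 'p42ep'; at [11:16] match '|1ss|', group 1 = '1ss'; at [18:25] match '|kbi4w|', group 1 = 'kbi4w'; at [27:34] match '|gxc13|', group 1 = 'gxc13'.
One capturing group, so `findall` returns just the captured substring from each match — 4 in all.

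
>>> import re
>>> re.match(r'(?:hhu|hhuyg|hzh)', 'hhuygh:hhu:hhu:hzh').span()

Alternation tries branches left to right and keeps the first one that lets the overall match succeed at that position.
`match` is anchored at position 0; if the pattern doesn't fit there, it returns None.
The match spans [0:3] → 'hhu'.

(0, 3)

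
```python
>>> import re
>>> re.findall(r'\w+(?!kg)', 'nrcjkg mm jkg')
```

['nrcjkg', 'mm', 'jkg']

`(?!…)`/`(?<!…)` only lets a position through if the neighbouring text does NOT match; no characters are consumed.
Walking the string: at [0:6] → 'nrcjkg'; at [7:9] → 'mm'; at [10:13] → 'jkg'.
Since nothing is captured, `findall` lists the 3 matched substrings directly.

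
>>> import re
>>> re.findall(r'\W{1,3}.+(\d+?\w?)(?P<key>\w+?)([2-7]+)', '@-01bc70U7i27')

[('7i', '2', '7')]

This matches 1 to 3 of a non-word character, then one or more of any character; then one or more of a digit (lazy), then optionally a word character (captured); then one or more of a word character (lazy) (captured as 'key'); then one or more of a character in [2-7] (captured).
Matches: at [0:13] match '@-01bc70U7i27', groups = ('7i', '2', '7').
Multiple groups make `findall` return tuples — one 3-tuple for the one match.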